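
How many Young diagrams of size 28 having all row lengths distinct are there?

There are 222 such partitions.

222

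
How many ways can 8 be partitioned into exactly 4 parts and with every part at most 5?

5

Enumerating:
5 + 1 + 1 + 1
4 + 2 + 1 + 1
3 + 3 + 1 + 1
3 + 2 + 2 + 1
2 + 2 + 2 + 2
Counting gives 5.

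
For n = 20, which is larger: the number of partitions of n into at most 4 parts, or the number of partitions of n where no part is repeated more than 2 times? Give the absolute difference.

Partitions of 20 into at most 4 parts: 108.
Partitions of 20 where no part is repeated more than 2 times: 202.
|108 − 202| = 94.

94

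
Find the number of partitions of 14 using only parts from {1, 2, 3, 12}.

26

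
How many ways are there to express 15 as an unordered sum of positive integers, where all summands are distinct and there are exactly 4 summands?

Enumerating:
9 + 3 + 2 + 1
8 + 4 + 2 + 1
7 + 5 + 2 + 1
7 + 4 + 3 + 1
6 + 5 + 3 + 1
6 + 4 + 3 + 2

6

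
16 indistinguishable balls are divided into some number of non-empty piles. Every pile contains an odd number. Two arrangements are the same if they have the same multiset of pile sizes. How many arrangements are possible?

32

A partial list (first 12 by largest part):
15 + 1
13 + 3
13 + 1 + 1 + 1
11 + 5
11 + 3 + 1 + 1
11 + 1 + 1 + 1 + 1 + 1
9 + 7
9 + 5 + 1 + 1
9 + 3 + 3 + 1
9 + 3 + 1 + 1 + 1 + 1
9 + 1 + 1 + 1 + 1 + 1 + 1 + 1
7 + 7 + 1 + 1
…and 20 more, for 32 total.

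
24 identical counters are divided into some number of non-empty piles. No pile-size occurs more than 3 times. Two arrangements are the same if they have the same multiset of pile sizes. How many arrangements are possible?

722

There are 722 such partitions.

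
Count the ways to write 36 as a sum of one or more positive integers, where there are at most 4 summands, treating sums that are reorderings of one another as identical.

478

Enumerating by decreasing first part gives 478 partitions in all.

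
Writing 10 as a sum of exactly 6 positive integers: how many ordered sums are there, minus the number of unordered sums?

121

Compositions: C(9,5) = 126.
Partitions of 10 into exactly 6 parts: 5.
Difference: 126 − 5 = 121.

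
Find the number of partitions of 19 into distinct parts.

A partial list (first 12 by largest part):
19
18,1
17,2
16,3
16,2,1
15,4
15,3,1
14,5
14,4,1
14,3,2
13,6
13,5,1
…and 42 more, for 54 total.

54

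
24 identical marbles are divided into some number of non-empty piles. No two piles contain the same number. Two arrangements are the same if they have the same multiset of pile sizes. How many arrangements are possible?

Systematic enumeration (by largest part, then next-largest, …) yields 122.

122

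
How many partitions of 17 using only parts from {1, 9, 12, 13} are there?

4

Enumerating:
13 + 1 + 1 + 1 + 1
12 + 1 + 1 + 1 + 1 + 1
9 + 1 + 1 + 1 + 1 + 1 + 1 + 1 + 1
1 + 1 + 1 + 1 + 1 + 1 + 1 + 1 + 1 + 1 + 1 + 1 + 1 + 1 + 1 + 1 + 1
Counting gives 4.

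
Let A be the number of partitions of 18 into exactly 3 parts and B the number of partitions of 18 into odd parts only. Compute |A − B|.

Partitions of 18 into exactly 3 parts: 27.
Partitions of 18 into odd parts only: 46.
|27 − 46| = 19.

19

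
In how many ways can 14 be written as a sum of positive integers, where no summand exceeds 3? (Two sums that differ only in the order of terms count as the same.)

24

Enumerating:
3, 3, 3, 3, 2
3, 3, 3, 3, 1, 1
3, 3, 3, 2, 2, 1
3, 3, 3, 2, 1, 1, 1
3, 3, 3, 1, 1, 1, 1, 1
3, 3, 2, 2, 2, 2
3, 3, 2, 2, 2, 1, 1
3, 3, 2, 2, 1, 1, 1, 1
3, 3, 2, 1, 1, 1, 1, 1, 1
3, 3, 1, 1, 1, 1, 1, 1, 1, 1
3, 2, 2, 2, 2, 2, 1
3, 2, 2, 2, 2, 1, 1, 1
3, 2, 2, 2, 1, 1, 1, 1, 1
3, 2, 2, 1, 1, 1, 1, 1, 1, 1
3, 2, 1, 1, 1, 1, 1, 1, 1, 1, 1
3, 1, 1, 1, 1, 1, 1, 1, 1, 1, 1, 1
2, 2, 2, 2, 2, 2, 2
2, 2, 2, 2, 2, 2, 1, 1
2, 2, 2, 2, 2, 1, 1, 1, 1
2, 2, 2, 2, 1, 1, 1, 1, 1, 1
2, 2, 2, 1, 1, 1, 1, 1, 1, 1, 1
2, 2, 1, 1, 1, 1, 1, 1, 1, 1, 1, 1
2, 1, 1, 1, 1, 1, 1, 1, 1, 1, 1, 1, 1
1, 1, 1, 1, 1, 1, 1, 1, 1, 1, 1, 1, 1, 1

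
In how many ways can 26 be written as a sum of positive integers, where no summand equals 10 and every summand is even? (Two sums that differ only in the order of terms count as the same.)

79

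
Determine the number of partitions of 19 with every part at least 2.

105

Direct enumeration gives 105 partitions.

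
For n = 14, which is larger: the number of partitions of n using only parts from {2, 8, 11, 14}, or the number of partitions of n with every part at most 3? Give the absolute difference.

Partitions of 14 using only parts from {2, 8, 11, 14}: 3.
Partitions of 14 with every part at most 3: 24.
|3 − 24| = 21.

21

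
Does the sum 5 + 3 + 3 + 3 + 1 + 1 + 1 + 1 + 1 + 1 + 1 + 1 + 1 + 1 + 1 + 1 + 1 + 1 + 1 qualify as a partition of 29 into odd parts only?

Yes

The parts sum to 29, and the condition 'every summand is odd' holds.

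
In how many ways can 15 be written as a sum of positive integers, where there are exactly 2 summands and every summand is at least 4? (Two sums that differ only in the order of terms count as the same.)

4

They are:
4+11
5+10
6+9
7+8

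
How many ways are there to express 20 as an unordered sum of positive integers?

Enumerating by decreasing first part gives 627 partitions in all.

627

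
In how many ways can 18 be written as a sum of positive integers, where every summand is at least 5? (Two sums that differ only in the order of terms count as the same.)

Enumerating:
18
13,5
12,6
11,7
10,8
9,9
8,5,5
7,6,5
6,6,6
That's 9 in total.

9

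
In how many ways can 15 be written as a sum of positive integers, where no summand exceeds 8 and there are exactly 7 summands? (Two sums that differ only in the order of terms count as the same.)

20

They are:
8,2,1,1,1,1,1
7,3,1,1,1,1,1
7,2,2,1,1,1,1
6,4,1,1,1,1,1
6,3,2,1,1,1,1
6,2,2,2,1,1,1
5,5,1,1,1,1,1
5,4,2,1,1,1,1
5,3,3,1,1,1,1
5,3,2,2,1,1,1
5,2,2,2,2,1,1
4,4,3,1,1,1,1
4,4,2,2,1,1,1
4,3,3,2,1,1,1
4,3,2,2,2,1,1
4,2,2,2,2,2,1
3,3,3,3,1,1,1
3,3,3,2,2,1,1
3,3,2,2,2,2,1
3,2,2,2,2,2,2
Counting gives 20.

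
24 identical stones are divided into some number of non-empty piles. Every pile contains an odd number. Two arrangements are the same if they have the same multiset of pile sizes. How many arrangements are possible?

Enumerating by decreasing first part gives 122 partitions in all.

122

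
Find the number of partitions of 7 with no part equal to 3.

10

They are:
7
6, 1
5, 2
5, 1, 1
4, 2, 1
4, 1, 1, 1
2, 2, 2, 1
2, 2, 1, 1, 1
2, 1, 1, 1, 1, 1
1, 1, 1, 1, 1, 1, 1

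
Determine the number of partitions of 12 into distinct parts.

Listing the qualifying partitions of 12:
12
11,1
10,2
9,3
9,2,1
8,4
8,3,1
7,5
7,4,1
7,3,2
6,5,1
6,4,2
6,3,2,1
5,4,3
5,4,2,1
That's 15 in total.

15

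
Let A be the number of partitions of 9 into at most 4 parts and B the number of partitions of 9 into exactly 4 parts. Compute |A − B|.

Partitions of 9 into at most 4 parts: 18.
Partitions of 9 into exactly 4 parts: 6.
|18 − 6| = 12.

12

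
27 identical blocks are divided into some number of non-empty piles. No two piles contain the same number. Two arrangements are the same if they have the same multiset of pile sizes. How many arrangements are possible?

Systematic enumeration (by largest part, then next-largest, …) yields 192.

192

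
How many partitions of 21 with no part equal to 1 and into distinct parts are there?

41

There are too many to list fully; the first 12 (by largest part) are:
21
2,19
3,18
4,17
5,16
2,3,16
6,15
2,4,15
7,14
2,5,14
3,4,14
8,13
…and 29 more, for 41 total.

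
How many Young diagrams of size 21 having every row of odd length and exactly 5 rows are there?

18

They are:
17,1,1,1,1
15,3,1,1,1
13,5,1,1,1
13,3,3,1,1
11,7,1,1,1
11,5,3,1,1
11,3,3,3,1
9,9,1,1,1
9,7,3,1,1
9,5,5,1,1
9,5,3,3,1
9,3,3,3,3
7,7,5,1,1
7,7,3,3,1
7,5,5,3,1
7,5,3,3,3
5,5,5,5,1
5,5,5,3,3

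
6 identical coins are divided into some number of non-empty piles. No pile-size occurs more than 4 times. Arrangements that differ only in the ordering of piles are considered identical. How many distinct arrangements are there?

10

They are:
6
1 + 5
2 + 4
1 + 1 + 4
3 + 3
1 + 2 + 3
1 + 1 + 1 + 3
2 + 2 + 2
1 + 1 + 2 + 2
1 + 1 + 1 + 1 + 2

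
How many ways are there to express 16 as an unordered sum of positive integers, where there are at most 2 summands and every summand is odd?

4

Enumerating:
15,1
13,3
11,5
9,7
That's 4 in total.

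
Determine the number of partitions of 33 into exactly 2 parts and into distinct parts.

16

Listing the qualifying partitions of 33:
32, 1
31, 2
30, 3
29, 4
28, 5
27, 6
26, 7
25, 8
24, 9
23, 10
22, 11
21, 12
20, 13
19, 14
18, 15
17, 16
That's 16 in total.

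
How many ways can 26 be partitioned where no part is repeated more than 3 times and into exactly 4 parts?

136

Enumerating by decreasing first part gives 136 partitions in all.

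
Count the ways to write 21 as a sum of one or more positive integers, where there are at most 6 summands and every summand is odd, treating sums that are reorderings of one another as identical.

There are too many to list fully; the first 12 (by largest part) are:
21
19, 1, 1
17, 3, 1
17, 1, 1, 1, 1
15, 5, 1
15, 3, 3
15, 3, 1, 1, 1
13, 7, 1
13, 5, 3
13, 5, 1, 1, 1
13, 3, 3, 1, 1
11, 9, 1
…and 19 more, for 31 total.

31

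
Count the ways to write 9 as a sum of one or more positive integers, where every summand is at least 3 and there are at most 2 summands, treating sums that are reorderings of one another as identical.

3

The partitions of 9 that satisfy the conditions:
9
3, 6
4, 5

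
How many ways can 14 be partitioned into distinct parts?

22

The partitions of 14 that satisfy the conditions:
14
13,1
12,2
11,3
11,2,1
10,4
10,3,1
9,5
9,4,1
9,3,2
8,6
8,5,1
8,4,2
8,3,2,1
7,6,1
7,5,2
7,4,3
7,4,2,1
6,5,3
6,5,2,1
6,4,3,1
5,4,3,2
That's 22 in total.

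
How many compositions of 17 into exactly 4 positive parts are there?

By stars and bars with positive parts, the count is C(16,3) = 560.

560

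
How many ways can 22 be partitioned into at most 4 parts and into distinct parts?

Direct enumeration gives 75 partitions.

75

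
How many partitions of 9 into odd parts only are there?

8

They are:
9
7 + 1 + 1
5 + 3 + 1
5 + 1 + 1 + 1 + 1
3 + 3 + 3
3 + 3 + 1 + 1 + 1
3 + 1 + 1 + 1 + 1 + 1 + 1
1 + 1 + 1 + 1 + 1 + 1 + 1 + 1 + 1
Counting gives 8.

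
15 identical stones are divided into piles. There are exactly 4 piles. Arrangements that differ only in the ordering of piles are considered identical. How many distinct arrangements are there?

A partial list (first 12 by largest part):
12 + 1 + 1 + 1
11 + 2 + 1 + 1
10 + 3 + 1 + 1
10 + 2 + 2 + 1
9 + 4 + 1 + 1
9 + 3 + 2 + 1
9 + 2 + 2 + 2
8 + 5 + 1 + 1
8 + 4 + 2 + 1
8 + 3 + 3 + 1
8 + 3 + 2 + 2
7 + 6 + 1 + 1
…and 15 more, for 27 total.

27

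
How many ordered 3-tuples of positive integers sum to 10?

By stars and bars with positive parts, the count is C(9,2) = 36.

36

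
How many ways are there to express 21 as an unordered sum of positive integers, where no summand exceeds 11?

A full systematic count gives 695.

695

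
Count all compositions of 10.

There are 9 gaps and each independently is a cut or not, giving 2^9 = 512.

512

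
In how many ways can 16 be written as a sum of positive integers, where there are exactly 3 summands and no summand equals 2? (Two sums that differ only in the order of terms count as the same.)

14

Enumerating:
14, 1, 1
12, 3, 1
11, 4, 1
10, 5, 1
10, 3, 3
9, 6, 1
9, 4, 3
8, 7, 1
8, 5, 3
8, 4, 4
7, 6, 3
7, 5, 4
6, 6, 4
6, 5, 5
Counting gives 14.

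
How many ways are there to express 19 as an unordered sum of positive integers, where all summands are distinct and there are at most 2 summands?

Enumerating:
19
18,1
17,2
16,3
15,4
14,5
13,6
12,7
11,8
10,9
Counting gives 10.

10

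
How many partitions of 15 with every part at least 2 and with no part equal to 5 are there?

There are too many to list fully; the first 12 (by largest part) are:
15
2,13
3,12
4,11
2,2,11
2,3,10
6,9
2,4,9
3,3,9
2,2,2,9
7,8
3,4,8
…and 17 more, for 29 total.

29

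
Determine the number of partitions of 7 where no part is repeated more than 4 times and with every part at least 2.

Listing the qualifying partitions of 7:
7
2 + 5
3 + 4
2 + 2 + 3
That's 4 in total.

4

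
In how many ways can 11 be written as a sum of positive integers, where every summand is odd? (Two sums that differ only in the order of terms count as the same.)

Enumerating:
11
9+1+1
7+3+1
7+1+1+1+1
5+5+1
5+3+3
5+3+1+1+1
5+1+1+1+1+1+1
3+3+3+1+1
3+3+1+1+1+1+1
3+1+1+1+1+1+1+1+1
1+1+1+1+1+1+1+1+1+1+1
Counting gives 12.

12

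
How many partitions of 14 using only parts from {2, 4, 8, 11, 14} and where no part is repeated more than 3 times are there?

5

Listing the qualifying partitions of 14:
14
2 + 4 + 8
2 + 2 + 2 + 8
2 + 4 + 4 + 4
2 + 2 + 2 + 4 + 4
That's 5 in total.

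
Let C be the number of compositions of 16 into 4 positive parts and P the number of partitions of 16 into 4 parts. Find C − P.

Compositions: C(15,3) = 455.
Partitions of 16 into exactly 4 parts: 34.
Difference: 455 − 34 = 421.

421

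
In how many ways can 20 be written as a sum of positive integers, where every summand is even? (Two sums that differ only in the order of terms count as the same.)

42

There are too many to list fully; the first 12 (by largest part) are:
20
2, 18
4, 16
2, 2, 16
6, 14
2, 4, 14
2, 2, 2, 14
8, 12
2, 6, 12
4, 4, 12
2, 2, 4, 12
2, 2, 2, 2, 12
…and 30 more, for 42 total.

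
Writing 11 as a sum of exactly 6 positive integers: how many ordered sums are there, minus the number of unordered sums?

Ordered (compositions into 6 parts): C(10,5) = 252.
Unordered (partitions into 6 parts): 7.
Difference: 252 − 7 = 245.

245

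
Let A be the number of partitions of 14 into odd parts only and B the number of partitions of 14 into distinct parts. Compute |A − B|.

0

Partitions of 14 into odd parts only: 22.
Partitions of 14 into distinct parts: 22.
|22 − 22| = 0.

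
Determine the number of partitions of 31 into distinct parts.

340

There are 340 such partitions.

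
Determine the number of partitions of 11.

There are too many to list fully; the first 12 (by largest part) are:
11
10, 1
9, 2
9, 1, 1
8, 3
8, 2, 1
8, 1, 1, 1
7, 4
7, 3, 1
7, 2, 2
7, 2, 1, 1
7, 1, 1, 1, 1
…and 44 more, for 56 total.

56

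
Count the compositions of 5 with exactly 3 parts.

6

By stars and bars with positive parts, the count is C(4,2) = 6.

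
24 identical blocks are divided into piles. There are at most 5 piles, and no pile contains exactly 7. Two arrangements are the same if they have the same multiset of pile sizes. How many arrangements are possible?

261

There are 261 such partitions.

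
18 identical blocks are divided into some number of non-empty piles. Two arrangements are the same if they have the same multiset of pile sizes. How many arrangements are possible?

A full systematic count gives 385.

385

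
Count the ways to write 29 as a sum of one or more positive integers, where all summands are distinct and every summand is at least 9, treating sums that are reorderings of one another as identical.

7

Listing the qualifying partitions of 29:
29
20,9
19,10
18,11
17,12
16,13
15,14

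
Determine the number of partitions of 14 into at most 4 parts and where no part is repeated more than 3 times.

47

There are too many to list fully; the first 12 (by largest part) are:
14
13+1
12+2
12+1+1
11+3
11+2+1
11+1+1+1
10+4
10+3+1
10+2+2
10+2+1+1
9+5
…and 35 more, for 47 total.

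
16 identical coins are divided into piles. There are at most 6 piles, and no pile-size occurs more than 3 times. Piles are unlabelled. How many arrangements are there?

120

There are 120 such partitions.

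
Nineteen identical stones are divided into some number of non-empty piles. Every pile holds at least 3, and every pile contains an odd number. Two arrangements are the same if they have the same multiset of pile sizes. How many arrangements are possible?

8

Listing the qualifying partitions of 19:
19
3+3+13
3+5+11
3+7+9
5+5+9
5+7+7
3+3+3+3+7
3+3+3+5+5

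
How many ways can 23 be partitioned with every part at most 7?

Direct enumeration gives 618 partitions.

618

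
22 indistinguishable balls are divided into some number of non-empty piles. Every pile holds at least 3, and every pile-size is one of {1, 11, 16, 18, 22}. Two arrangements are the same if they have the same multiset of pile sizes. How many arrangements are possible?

The partitions of 22 that satisfy the conditions:
22
11+11

2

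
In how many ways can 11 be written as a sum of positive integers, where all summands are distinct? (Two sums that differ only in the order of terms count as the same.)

Listing the qualifying partitions of 11:
11
10+1
9+2
8+3
8+2+1
7+4
7+3+1
6+5
6+4+1
6+3+2
5+4+2
5+3+2+1

12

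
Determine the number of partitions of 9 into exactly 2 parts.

Enumerating:
8+1
7+2
6+3
5+4
That's 4 in total.

4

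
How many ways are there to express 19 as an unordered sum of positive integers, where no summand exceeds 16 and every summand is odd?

52

There are too many to list fully; the first 12 (by largest part) are:
15, 3, 1
15, 1, 1, 1, 1
13, 5, 1
13, 3, 3
13, 3, 1, 1, 1
13, 1, 1, 1, 1, 1, 1
11, 7, 1
11, 5, 3
11, 5, 1, 1, 1
11, 3, 3, 1, 1
11, 3, 1, 1, 1, 1, 1
11, 1, 1, 1, 1, 1, 1, 1, 1
…and 40 more, for 52 total.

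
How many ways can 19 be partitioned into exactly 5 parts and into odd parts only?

The partitions of 19 that satisfy the conditions:
15, 1, 1, 1, 1
13, 3, 1, 1, 1
11, 5, 1, 1, 1
11, 3, 3, 1, 1
9, 7, 1, 1, 1
9, 5, 3, 1, 1
9, 3, 3, 3, 1
7, 7, 3, 1, 1
7, 5, 5, 1, 1
7, 5, 3, 3, 1
7, 3, 3, 3, 3
5, 5, 5, 3, 1
5, 5, 3, 3, 3
Counting gives 13.

13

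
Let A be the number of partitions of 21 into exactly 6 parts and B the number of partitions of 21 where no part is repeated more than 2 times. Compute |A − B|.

133

Partitions of 21 into exactly 6 parts: 110.
Partitions of 21 where no part is repeated more than 2 times: 243.
|110 − 243| = 133.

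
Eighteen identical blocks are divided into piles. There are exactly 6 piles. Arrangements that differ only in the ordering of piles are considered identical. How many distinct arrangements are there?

There are too many to list fully; the first 12 (by largest part) are:
13,1,1,1,1,1
12,2,1,1,1,1
11,3,1,1,1,1
11,2,2,1,1,1
10,4,1,1,1,1
10,3,2,1,1,1
10,2,2,2,1,1
9,5,1,1,1,1
9,4,2,1,1,1
9,3,3,1,1,1
9,3,2,2,1,1
9,2,2,2,2,1
…and 46 more, for 58 total.

58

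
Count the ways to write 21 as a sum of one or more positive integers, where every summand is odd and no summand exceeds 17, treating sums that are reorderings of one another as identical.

Direct enumeration gives 74 partitions.

74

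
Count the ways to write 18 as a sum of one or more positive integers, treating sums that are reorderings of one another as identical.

385

There are 385 such partitions.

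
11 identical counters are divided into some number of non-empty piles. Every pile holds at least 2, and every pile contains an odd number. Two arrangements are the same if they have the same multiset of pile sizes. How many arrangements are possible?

2

They are:
11
5+3+3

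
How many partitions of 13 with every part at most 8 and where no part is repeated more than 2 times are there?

34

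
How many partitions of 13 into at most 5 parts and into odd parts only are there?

11

Listing the qualifying partitions of 13:
13
1 + 1 + 11
1 + 3 + 9
1 + 1 + 1 + 1 + 9
1 + 5 + 7
3 + 3 + 7
1 + 1 + 1 + 3 + 7
3 + 5 + 5
1 + 1 + 1 + 5 + 5
1 + 1 + 3 + 3 + 5
1 + 3 + 3 + 3 + 3
That's 11 in total.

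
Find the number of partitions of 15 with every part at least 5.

5

They are:
15
10+5
9+6
8+7
5+5+5
That's 5 in total.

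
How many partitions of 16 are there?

Direct enumeration gives 231 partitions.

231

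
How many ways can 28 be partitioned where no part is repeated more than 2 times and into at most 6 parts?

696

Enumerating by decreasing first part gives 696 partitions in all.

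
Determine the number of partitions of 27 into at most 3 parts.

75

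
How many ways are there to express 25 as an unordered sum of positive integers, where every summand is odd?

142

Direct enumeration gives 142 partitions.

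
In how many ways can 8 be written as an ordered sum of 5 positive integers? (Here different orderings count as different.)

35

Place 4 bars in the 7 internal gaps of a row of 8 dots: C(7,4) = 35.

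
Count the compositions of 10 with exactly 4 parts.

84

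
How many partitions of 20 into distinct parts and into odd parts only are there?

7

The partitions of 20 that satisfy the conditions:
19, 1
17, 3
15, 5
13, 7
11, 9
11, 5, 3, 1
9, 7, 3, 1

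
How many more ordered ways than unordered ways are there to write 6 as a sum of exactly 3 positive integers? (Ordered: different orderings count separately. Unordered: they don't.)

7

Ordered (compositions into 3 parts): C(5,2) = 10.
Unordered (partitions into 3 parts): 3.
Difference: 10 − 3 = 7.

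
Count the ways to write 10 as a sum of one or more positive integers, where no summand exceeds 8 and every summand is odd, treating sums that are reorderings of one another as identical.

Listing the qualifying partitions of 10:
7, 3
7, 1, 1, 1
5, 5
5, 3, 1, 1
5, 1, 1, 1, 1, 1
3, 3, 3, 1
3, 3, 1, 1, 1, 1
3, 1, 1, 1, 1, 1, 1, 1
1, 1, 1, 1, 1, 1, 1, 1, 1, 1
Counting gives 9.

9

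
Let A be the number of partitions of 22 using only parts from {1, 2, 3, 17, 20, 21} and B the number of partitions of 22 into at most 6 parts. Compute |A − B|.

331

Partitions of 22 using only parts from {1, 2, 3, 17, 20, 21}: 60.
Partitions of 22 into at most 6 parts: 391.
|60 − 391| = 331.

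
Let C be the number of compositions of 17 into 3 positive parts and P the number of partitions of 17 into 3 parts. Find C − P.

96

Compositions: C(16,2) = 120.
Partitions of 17 into exactly 3 parts: 24.
Difference: 120 − 24 = 96.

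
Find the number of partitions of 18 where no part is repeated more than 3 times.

208

Counting exhaustively, 208 partitions satisfy the conditions.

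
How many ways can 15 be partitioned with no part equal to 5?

134

Counting exhaustively, 134 partitions satisfy the conditions.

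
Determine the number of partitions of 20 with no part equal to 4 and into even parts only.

20

Listing the qualifying partitions of 20:
20
18,2
16,2,2
14,6
14,2,2,2
12,8
12,6,2
12,2,2,2,2
10,10
10,8,2
10,6,2,2
10,2,2,2,2,2
8,8,2,2
8,6,6
8,6,2,2,2
8,2,2,2,2,2,2
6,6,6,2
6,6,2,2,2,2
6,2,2,2,2,2,2,2
2,2,2,2,2,2,2,2,2,2
Counting gives 20.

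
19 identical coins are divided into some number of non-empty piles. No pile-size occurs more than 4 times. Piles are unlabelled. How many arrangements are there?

325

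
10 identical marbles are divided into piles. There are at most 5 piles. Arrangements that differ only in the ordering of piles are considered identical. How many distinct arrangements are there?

30

A partial list (first 12 by largest part):
10
1,9
2,8
1,1,8
3,7
1,2,7
1,1,1,7
4,6
1,3,6
2,2,6
1,1,2,6
1,1,1,1,6
…and 18 more, for 30 total.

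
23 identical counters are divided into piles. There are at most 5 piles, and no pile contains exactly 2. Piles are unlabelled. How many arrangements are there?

Direct enumeration gives 171 partitions.

171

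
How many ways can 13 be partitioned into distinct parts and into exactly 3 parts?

They are:
10, 2, 1
9, 3, 1
8, 4, 1
8, 3, 2
7, 5, 1
7, 4, 2
6, 5, 2
6, 4, 3

8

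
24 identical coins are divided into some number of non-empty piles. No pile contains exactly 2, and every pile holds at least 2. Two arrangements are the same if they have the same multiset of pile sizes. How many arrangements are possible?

A full systematic count gives 110.

110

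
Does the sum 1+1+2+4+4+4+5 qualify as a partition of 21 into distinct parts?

The parts sum to 21, and the condition 'all summands are distinct' is violated.

No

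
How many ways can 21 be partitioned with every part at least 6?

9

They are:
21
15 + 6
14 + 7
13 + 8
12 + 9
11 + 10
9 + 6 + 6
8 + 7 + 6
7 + 7 + 7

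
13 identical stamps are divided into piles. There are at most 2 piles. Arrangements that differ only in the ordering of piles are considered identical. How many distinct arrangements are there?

7

Enumerating:
13
12,1
11,2
10,3
9,4
8,5
7,6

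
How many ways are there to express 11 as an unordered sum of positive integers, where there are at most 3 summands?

16

Enumerating:
11
10+1
9+2
9+1+1
8+3
8+2+1
7+4
7+3+1
7+2+2
6+5
6+4+1
6+3+2
5+5+1
5+4+2
5+3+3
4+4+3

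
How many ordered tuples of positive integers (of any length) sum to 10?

512

The number of compositions of n is 2^(n−1); here 2^9 = 512.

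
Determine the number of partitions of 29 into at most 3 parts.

Counting exhaustively, 85 partitions satisfy the conditions.

85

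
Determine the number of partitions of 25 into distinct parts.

142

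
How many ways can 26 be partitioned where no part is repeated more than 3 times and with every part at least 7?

13

They are:
26
19 + 7
18 + 8
17 + 9
16 + 10
15 + 11
14 + 12
13 + 13
12 + 7 + 7
11 + 8 + 7
10 + 9 + 7
10 + 8 + 8
9 + 9 + 8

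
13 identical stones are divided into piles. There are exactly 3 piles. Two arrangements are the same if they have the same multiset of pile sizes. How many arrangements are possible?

14

They are:
11, 1, 1
10, 2, 1
9, 3, 1
9, 2, 2
8, 4, 1
8, 3, 2
7, 5, 1
7, 4, 2
7, 3, 3
6, 6, 1
6, 5, 2
6, 4, 3
5, 5, 3
5, 4, 4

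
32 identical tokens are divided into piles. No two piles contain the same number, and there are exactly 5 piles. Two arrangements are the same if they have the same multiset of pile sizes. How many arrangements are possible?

119

Counting exhaustively, 119 partitions satisfy the conditions.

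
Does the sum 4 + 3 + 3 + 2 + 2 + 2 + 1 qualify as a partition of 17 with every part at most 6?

The parts sum to 17, and the condition 'no summand exceeds 6' holds.

Yes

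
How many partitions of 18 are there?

A full systematic count gives 385.

385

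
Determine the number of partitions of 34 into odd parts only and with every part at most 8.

116

Enumerating by decreasing first part gives 116 partitions in all.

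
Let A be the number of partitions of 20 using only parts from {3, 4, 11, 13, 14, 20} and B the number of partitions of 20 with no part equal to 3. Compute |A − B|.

324

Partitions of 20 using only parts from {3, 4, 11, 13, 14, 20}: 6.
Partitions of 20 with no part equal to 3: 330.
|6 − 330| = 324.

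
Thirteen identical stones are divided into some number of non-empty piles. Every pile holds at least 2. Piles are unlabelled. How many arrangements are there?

24

Listing the qualifying partitions of 13:
13
11 + 2
10 + 3
9 + 4
9 + 2 + 2
8 + 5
8 + 3 + 2
7 + 6
7 + 4 + 2
7 + 3 + 3
7 + 2 + 2 + 2
6 + 5 + 2
6 + 4 + 3
6 + 3 + 2 + 2
5 + 5 + 3
5 + 4 + 4
5 + 4 + 2 + 2
5 + 3 + 3 + 2
5 + 2 + 2 + 2 + 2
4 + 4 + 3 + 2
4 + 3 + 3 + 3
4 + 3 + 2 + 2 + 2
3 + 3 + 3 + 2 + 2
3 + 2 + 2 + 2 + 2 + 2
That's 24 in total.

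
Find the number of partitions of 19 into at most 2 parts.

Enumerating:
19
18+1
17+2
16+3
15+4
14+5
13+6
12+7
11+8
10+9
That's 10 in total.

10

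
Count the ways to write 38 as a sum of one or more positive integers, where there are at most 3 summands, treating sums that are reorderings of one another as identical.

140

Enumerating by decreasing first part gives 140 partitions in all.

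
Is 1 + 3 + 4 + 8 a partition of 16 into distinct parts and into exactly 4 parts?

Yes

The parts sum to 16, and the condition 'all summands are distinct' holds; the condition 'there are exactly 4 summands' holds.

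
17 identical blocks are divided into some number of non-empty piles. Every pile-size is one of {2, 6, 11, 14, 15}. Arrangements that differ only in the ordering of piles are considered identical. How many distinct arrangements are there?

3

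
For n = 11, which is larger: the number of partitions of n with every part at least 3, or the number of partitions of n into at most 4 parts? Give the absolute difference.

21

Partitions of 11 with every part at least 3: 6.
Partitions of 11 into at most 4 parts: 27.
|6 − 27| = 21.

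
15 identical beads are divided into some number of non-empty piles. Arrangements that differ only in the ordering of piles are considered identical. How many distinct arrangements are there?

Systematic enumeration (by largest part, then next-largest, …) yields 176.

176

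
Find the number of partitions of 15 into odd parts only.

There are too many to list fully; the first 12 (by largest part) are:
15
13,1,1
11,3,1
11,1,1,1,1
9,5,1
9,3,3
9,3,1,1,1
9,1,1,1,1,1,1
7,7,1
7,5,3
7,5,1,1,1
7,3,3,1,1
…and 15 more, for 27 total.

27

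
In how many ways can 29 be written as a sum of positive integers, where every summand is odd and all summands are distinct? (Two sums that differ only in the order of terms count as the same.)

17

Listing the qualifying partitions of 29:
29
25+3+1
23+5+1
21+7+1
21+5+3
19+9+1
19+7+3
17+11+1
17+9+3
17+7+5
15+13+1
15+11+3
15+9+5
13+11+5
13+9+7
13+7+5+3+1
11+9+5+3+1
That's 17 in total.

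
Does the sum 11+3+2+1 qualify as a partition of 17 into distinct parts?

The parts sum to 17, and the condition 'all summands are distinct' holds.

Yes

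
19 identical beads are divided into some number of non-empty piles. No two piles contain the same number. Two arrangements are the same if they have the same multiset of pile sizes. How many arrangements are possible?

There are too many to list fully; the first 12 (by largest part) are:
19
18,1
17,2
16,3
16,2,1
15,4
15,3,1
14,5
14,4,1
14,3,2
13,6
13,5,1
…and 42 more, for 54 total.

54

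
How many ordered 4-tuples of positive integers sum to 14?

A composition of 14 into 4 positive parts is chosen by placing 3 dividers among the 13 gaps between 14 units: C(13,3) = 286.

286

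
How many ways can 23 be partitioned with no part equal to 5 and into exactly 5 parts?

94

Enumerating by decreasing first part gives 94 partitions in all.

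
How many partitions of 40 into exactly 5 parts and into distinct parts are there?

377

A full systematic count gives 377.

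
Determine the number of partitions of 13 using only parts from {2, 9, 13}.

2

Listing the qualifying partitions of 13:
13
9, 2, 2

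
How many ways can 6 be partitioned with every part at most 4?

They are:
4+2
4+1+1
3+3
3+2+1
3+1+1+1
2+2+2
2+2+1+1
2+1+1+1+1
1+1+1+1+1+1
That's 9 in total.

9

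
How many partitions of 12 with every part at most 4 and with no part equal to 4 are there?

Listing the qualifying partitions of 12:
3+3+3+3
3+3+3+2+1
3+3+3+1+1+1
3+3+2+2+2
3+3+2+2+1+1
3+3+2+1+1+1+1
3+3+1+1+1+1+1+1
3+2+2+2+2+1
3+2+2+2+1+1+1
3+2+2+1+1+1+1+1
3+2+1+1+1+1+1+1+1
3+1+1+1+1+1+1+1+1+1
2+2+2+2+2+2
2+2+2+2+2+1+1
2+2+2+2+1+1+1+1
2+2+2+1+1+1+1+1+1
2+2+1+1+1+1+1+1+1+1
2+1+1+1+1+1+1+1+1+1+1
1+1+1+1+1+1+1+1+1+1+1+1
Counting gives 19.

19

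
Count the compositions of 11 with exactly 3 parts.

45

A composition of 11 into 3 positive parts is chosen by placing 2 dividers among the 10 gaps between 11 units: C(10,2) = 45.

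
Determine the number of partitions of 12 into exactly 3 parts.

12

They are:
10,1,1
9,2,1
8,3,1
8,2,2
7,4,1
7,3,2
6,5,1
6,4,2
6,3,3
5,5,2
5,4,3
4,4,4
Counting gives 12.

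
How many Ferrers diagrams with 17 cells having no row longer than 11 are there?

278

Counting exhaustively, 278 partitions satisfy the conditions.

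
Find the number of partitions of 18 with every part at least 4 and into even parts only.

They are:
18
4+14
6+12
8+10
4+4+10
4+6+8
6+6+6
4+4+4+6

8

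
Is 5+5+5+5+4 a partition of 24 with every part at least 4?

Yes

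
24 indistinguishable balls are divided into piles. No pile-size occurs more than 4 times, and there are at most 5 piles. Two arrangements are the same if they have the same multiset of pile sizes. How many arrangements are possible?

Systematic enumeration (by largest part, then next-largest, …) yields 333.

333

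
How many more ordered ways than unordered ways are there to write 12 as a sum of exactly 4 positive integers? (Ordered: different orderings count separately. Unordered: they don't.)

Ordered (compositions into 4 parts): C(11,3) = 165.
Unordered (partitions into 4 parts): 15.
Difference: 165 − 15 = 150.

150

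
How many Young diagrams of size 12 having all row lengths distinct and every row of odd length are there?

Listing the qualifying partitions of 12:
11 + 1
9 + 3
7 + 5
That's 3 in total.

3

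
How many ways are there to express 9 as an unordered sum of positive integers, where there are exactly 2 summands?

They are:
1,8
2,7
3,6
4,5

4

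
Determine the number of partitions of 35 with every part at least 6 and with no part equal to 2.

80

Systematic enumeration (by largest part, then next-largest, …) yields 80.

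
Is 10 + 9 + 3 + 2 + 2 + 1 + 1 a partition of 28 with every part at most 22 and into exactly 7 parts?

The parts sum to 28, and the condition 'no summand exceeds 22' holds; the condition 'there are exactly 7 summands' holds.

Yes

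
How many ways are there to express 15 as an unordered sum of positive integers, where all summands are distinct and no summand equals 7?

Enumerating:
15
1 + 14
2 + 13
3 + 12
1 + 2 + 12
4 + 11
1 + 3 + 11
5 + 10
1 + 4 + 10
2 + 3 + 10
6 + 9
1 + 5 + 9
2 + 4 + 9
1 + 2 + 3 + 9
1 + 6 + 8
2 + 5 + 8
3 + 4 + 8
1 + 2 + 4 + 8
4 + 5 + 6
1 + 3 + 5 + 6
2 + 3 + 4 + 6
1 + 2 + 3 + 4 + 5
Counting gives 22.

22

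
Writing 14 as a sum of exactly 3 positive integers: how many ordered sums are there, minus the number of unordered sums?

62

Compositions: C(13,2) = 78.
Partitions of 14 into exactly 3 parts: 16.
Difference: 78 − 16 = 62.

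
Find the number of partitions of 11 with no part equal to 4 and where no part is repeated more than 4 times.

31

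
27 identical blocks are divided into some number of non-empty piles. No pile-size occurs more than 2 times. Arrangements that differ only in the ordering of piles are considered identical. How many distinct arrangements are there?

731

A full systematic count gives 731.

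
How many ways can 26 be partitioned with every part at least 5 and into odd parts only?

8

Enumerating:
5,21
7,19
9,17
11,15
13,13
5,5,5,11
5,5,7,9
5,7,7,7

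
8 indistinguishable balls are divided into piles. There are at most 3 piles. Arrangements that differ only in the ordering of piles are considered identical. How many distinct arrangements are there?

10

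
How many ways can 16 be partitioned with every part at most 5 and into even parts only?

5

They are:
4 + 4 + 4 + 4
4 + 4 + 4 + 2 + 2
4 + 4 + 2 + 2 + 2 + 2
4 + 2 + 2 + 2 + 2 + 2 + 2
2 + 2 + 2 + 2 + 2 + 2 + 2 + 2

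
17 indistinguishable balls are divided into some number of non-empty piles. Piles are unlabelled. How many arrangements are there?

297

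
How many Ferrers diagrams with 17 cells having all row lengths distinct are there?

There are too many to list fully; the first 12 (by largest part) are:
17
16+1
15+2
14+3
14+2+1
13+4
13+3+1
12+5
12+4+1
12+3+2
11+6
11+5+1
…and 26 more, for 38 total.

38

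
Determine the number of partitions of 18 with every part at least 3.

A partial list (first 12 by largest part):
18
15, 3
14, 4
13, 5
12, 6
12, 3, 3
11, 7
11, 4, 3
10, 8
10, 5, 3
10, 4, 4
9, 9
…and 21 more, for 33 total.

33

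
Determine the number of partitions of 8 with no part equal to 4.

17

Enumerating:
8
7+1
6+2
6+1+1
5+3
5+2+1
5+1+1+1
3+3+2
3+3+1+1
3+2+2+1
3+2+1+1+1
3+1+1+1+1+1
2+2+2+2
2+2+2+1+1
2+2+1+1+1+1
2+1+1+1+1+1+1
1+1+1+1+1+1+1+1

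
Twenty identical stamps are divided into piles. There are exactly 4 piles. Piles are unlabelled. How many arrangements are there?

A partial list (first 12 by largest part):
17,1,1,1
16,2,1,1
15,3,1,1
15,2,2,1
14,4,1,1
14,3,2,1
14,2,2,2
13,5,1,1
13,4,2,1
13,3,3,1
13,3,2,2
12,6,1,1
…and 52 more, for 64 total.

64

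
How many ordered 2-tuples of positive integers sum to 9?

8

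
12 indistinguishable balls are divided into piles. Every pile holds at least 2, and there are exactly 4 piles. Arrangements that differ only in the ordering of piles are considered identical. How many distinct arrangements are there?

The partitions of 12 that satisfy the conditions:
6 + 2 + 2 + 2
5 + 3 + 2 + 2
4 + 4 + 2 + 2
4 + 3 + 3 + 2
3 + 3 + 3 + 3

5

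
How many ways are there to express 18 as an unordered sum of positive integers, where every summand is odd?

There are too many to list fully; the first 12 (by largest part) are:
1,17
3,15
1,1,1,15
5,13
1,1,3,13
1,1,1,1,1,13
7,11
1,1,5,11
1,3,3,11
1,1,1,1,3,11
1,1,1,1,1,1,1,11
9,9
…and 34 more, for 46 total.

46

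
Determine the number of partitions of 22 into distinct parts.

Counting exhaustively, 89 partitions satisfy the conditions.

89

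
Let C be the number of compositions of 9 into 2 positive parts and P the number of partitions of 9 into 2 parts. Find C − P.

4

Ordered (compositions into 2 parts): C(8,1) = 8.
Unordered (partitions into 2 parts): 4.
Difference: 8 − 4 = 4.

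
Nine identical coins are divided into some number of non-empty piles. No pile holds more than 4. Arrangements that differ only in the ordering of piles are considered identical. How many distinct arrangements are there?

18

The partitions of 9 that satisfy the conditions:
4, 4, 1
4, 3, 2
4, 3, 1, 1
4, 2, 2, 1
4, 2, 1, 1, 1
4, 1, 1, 1, 1, 1
3, 3, 3
3, 3, 2, 1
3, 3, 1, 1, 1
3, 2, 2, 2
3, 2, 2, 1, 1
3, 2, 1, 1, 1, 1
3, 1, 1, 1, 1, 1, 1
2, 2, 2, 2, 1
2, 2, 2, 1, 1, 1
2, 2, 1, 1, 1, 1, 1
2, 1, 1, 1, 1, 1, 1, 1
1, 1, 1, 1, 1, 1, 1, 1, 1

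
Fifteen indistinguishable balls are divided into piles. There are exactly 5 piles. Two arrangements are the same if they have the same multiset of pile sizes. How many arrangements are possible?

There are too many to list fully; the first 12 (by largest part) are:
11,1,1,1,1
10,2,1,1,1
9,3,1,1,1
9,2,2,1,1
8,4,1,1,1
8,3,2,1,1
8,2,2,2,1
7,5,1,1,1
7,4,2,1,1
7,3,3,1,1
7,3,2,2,1
7,2,2,2,2
…and 18 more, for 30 total.

30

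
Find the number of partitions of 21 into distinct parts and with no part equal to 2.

There are too many to list fully; the first 12 (by largest part) are:
21
1 + 20
3 + 18
4 + 17
1 + 3 + 17
5 + 16
1 + 4 + 16
6 + 15
1 + 5 + 15
7 + 14
1 + 6 + 14
3 + 4 + 14
…and 32 more, for 44 total.

44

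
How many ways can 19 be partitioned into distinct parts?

54

A partial list (first 12 by largest part):
19
1,18
2,17
3,16
1,2,16
4,15
1,3,15
5,14
1,4,14
2,3,14
6,13
1,5,13
…and 42 more, for 54 total.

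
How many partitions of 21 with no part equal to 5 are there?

561

Systematic enumeration (by largest part, then next-largest, …) yields 561.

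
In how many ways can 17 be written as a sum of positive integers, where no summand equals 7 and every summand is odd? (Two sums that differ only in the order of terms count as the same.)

A partial list (first 12 by largest part):
17
15,1,1
13,3,1
13,1,1,1,1
11,5,1
11,3,3
11,3,1,1,1
11,1,1,1,1,1,1
9,5,3
9,5,1,1,1
9,3,3,1,1
9,3,1,1,1,1,1
…and 16 more, for 28 total.

28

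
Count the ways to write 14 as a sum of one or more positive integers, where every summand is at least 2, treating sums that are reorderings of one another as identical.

There are too many to list fully; the first 12 (by largest part) are:
14
12,2
11,3
10,4
10,2,2
9,5
9,3,2
8,6
8,4,2
8,3,3
8,2,2,2
7,7
…and 22 more, for 34 total.

34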